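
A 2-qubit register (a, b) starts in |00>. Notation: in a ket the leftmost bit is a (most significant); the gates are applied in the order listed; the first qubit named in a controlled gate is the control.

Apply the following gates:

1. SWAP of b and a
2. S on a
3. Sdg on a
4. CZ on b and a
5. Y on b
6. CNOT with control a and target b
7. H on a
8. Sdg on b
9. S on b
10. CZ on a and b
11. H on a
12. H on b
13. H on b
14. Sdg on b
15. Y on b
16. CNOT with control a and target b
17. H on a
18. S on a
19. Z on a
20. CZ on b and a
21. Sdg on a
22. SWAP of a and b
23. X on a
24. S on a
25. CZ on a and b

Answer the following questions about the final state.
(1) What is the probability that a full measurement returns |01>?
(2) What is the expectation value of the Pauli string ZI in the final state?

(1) A full measurement returns |01> with probability 1/2.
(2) In the final state, ZI has expectation 1.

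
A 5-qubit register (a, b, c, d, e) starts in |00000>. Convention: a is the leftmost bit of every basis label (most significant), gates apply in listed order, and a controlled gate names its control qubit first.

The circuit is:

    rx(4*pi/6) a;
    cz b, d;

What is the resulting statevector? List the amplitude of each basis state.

The resulting statevector has amplitude 1/2 on |00000>, -sqrt(3)*I/2 on |10000>, and 0 on every other basis state.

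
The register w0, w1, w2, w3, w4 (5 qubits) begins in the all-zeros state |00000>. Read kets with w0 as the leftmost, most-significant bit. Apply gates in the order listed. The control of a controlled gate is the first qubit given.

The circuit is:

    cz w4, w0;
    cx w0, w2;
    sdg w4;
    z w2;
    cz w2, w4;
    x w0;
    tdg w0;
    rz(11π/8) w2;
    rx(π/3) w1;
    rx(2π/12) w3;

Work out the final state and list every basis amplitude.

The final amplitudes are (-3*sqrt(2) - sqrt(6))*exp(I*pi/16)/8 on |10000>, (-sqrt(6) + 3*sqrt(2))*exp(9*I*pi/16)/8 on |10010>, (sqrt(2) + sqrt(6))*exp(9*I*pi/16)/8 on |11000>, (-sqrt(2) + sqrt(6))*exp(I*pi/16)/8 on |11010>, and 0 on every other basis state.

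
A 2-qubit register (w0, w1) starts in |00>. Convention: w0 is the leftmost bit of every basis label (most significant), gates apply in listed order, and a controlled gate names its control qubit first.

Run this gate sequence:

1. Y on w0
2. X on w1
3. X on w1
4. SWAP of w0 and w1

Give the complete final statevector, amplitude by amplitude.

After the circuit, the state carries amplitude I on |01>, and 0 on every other basis state. Key observation: gates 2-3 undo each other exactly, leaving only the rest of the circuit to track.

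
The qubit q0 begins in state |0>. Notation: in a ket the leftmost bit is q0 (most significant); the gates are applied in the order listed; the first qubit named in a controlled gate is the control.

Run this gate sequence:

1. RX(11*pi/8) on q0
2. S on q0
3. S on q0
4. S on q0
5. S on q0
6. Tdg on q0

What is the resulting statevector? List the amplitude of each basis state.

After the circuit, the state carries amplitude -cos(5*pi/16) on |0>, -exp(I*pi/4)*sin(5*pi/16) on |1>.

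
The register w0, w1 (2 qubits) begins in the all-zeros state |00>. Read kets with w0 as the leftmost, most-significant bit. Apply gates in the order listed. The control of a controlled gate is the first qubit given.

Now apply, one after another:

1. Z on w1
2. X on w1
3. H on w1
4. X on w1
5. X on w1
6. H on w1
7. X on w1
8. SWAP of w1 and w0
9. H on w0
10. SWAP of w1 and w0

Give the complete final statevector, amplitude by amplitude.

After the circuit, the state carries amplitude sqrt(2)/2 on |00>, sqrt(2)/2 on |01>, 0 on |10>, 0 on |11>. Key observation: the block from step 2 through step 7 cancels to the identity and can be dropped.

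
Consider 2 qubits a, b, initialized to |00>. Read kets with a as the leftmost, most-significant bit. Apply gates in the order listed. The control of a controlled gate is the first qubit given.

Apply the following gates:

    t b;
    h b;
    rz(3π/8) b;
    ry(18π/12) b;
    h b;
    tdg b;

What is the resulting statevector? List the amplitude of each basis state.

The final amplitudes are -sqrt(2)*exp(3*I*pi/16)/2 on |00>, sqrt(2)*exp(9*I*pi/16)/2 on |01>, 0 on |10>, 0 on |11>.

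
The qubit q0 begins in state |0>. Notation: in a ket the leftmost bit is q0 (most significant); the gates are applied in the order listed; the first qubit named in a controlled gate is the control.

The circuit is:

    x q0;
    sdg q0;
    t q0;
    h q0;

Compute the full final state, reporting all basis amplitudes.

The final amplitudes are -sqrt(2)*exp(3*I*pi/4)/2 on |0>, sqrt(2)*exp(3*I*pi/4)/2 on |1>.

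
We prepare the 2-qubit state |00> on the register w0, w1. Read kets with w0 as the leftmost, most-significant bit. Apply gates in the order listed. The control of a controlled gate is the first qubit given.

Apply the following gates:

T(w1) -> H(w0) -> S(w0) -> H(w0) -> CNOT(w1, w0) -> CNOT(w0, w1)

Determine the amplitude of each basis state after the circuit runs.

After the circuit, the state carries amplitude 1/2 + I/2 on |00>, 0 on |01>, 0 on |10>, 1/2 - I/2 on |11>.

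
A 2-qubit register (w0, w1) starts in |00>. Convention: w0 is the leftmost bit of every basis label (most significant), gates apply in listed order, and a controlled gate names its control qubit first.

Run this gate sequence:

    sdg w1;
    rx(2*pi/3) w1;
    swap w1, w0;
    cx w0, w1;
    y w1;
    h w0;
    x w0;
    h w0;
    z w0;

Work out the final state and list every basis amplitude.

After the circuit, the state carries amplitude 0 on |00>, I/2 on |01>, -sqrt(3)/2 on |10>, 0 on |11>. Key observation: gates 6-9 undo each other exactly, leaving only the rest of the circuit to track.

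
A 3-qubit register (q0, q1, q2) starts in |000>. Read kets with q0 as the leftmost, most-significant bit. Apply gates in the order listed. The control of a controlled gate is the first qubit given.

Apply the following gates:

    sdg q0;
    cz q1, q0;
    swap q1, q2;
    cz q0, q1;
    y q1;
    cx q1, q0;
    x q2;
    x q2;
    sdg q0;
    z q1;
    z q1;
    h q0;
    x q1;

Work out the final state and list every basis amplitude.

The final amplitudes are sqrt(2)/2 on |000>, -sqrt(2)/2 on |100>, and 0 on every other basis state.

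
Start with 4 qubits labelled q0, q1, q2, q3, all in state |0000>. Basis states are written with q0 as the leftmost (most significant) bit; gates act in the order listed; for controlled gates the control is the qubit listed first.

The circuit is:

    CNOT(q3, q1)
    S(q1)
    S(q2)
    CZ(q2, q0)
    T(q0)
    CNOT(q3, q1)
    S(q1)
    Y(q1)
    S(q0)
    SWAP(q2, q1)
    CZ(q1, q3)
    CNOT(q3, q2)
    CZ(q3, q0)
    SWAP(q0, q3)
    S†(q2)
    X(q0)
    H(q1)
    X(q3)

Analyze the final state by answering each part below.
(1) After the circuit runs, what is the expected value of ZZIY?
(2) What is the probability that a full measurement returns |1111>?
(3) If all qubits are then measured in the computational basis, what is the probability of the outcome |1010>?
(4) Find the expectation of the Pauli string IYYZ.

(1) The expectation value of ZZIY is 0.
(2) A full measurement returns |1111> with probability 1/2.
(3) A full measurement returns |1010> with probability 0.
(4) The expectation value of IYYZ is 0.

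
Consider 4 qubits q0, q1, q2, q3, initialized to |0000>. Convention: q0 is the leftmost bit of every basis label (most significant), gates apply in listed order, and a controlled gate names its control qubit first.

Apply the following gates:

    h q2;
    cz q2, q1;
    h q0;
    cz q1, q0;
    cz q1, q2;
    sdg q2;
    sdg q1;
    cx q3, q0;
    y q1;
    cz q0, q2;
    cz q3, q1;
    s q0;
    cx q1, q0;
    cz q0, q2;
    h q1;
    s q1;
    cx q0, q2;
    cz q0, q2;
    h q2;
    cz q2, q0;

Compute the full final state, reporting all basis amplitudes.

The final amplitudes are -1/4 - I/4 on |0000>, 0 on |0001>, -1/4 + I/4 on |0010>, 0 on |0011>, -1/4 + I/4 on |0100>, 0 on |0101>, 1/4 + I/4 on |0110>, 0 on |0111>, -1/4 - I/4 on |1000>, 0 on |1001>, 1/4 - I/4 on |1010>, 0 on |1011>, -1/4 + I/4 on |1100>, 0 on |1101>, -1/4 - I/4 on |1110>, 0 on |1111>.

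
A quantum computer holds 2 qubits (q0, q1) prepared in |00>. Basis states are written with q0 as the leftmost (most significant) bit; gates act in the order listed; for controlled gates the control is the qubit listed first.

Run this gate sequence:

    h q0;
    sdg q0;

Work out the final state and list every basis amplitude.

After the circuit, the state carries amplitude sqrt(2)/2 on |00>, 0 on |01>, -sqrt(2)*I/2 on |10>, 0 on |11>.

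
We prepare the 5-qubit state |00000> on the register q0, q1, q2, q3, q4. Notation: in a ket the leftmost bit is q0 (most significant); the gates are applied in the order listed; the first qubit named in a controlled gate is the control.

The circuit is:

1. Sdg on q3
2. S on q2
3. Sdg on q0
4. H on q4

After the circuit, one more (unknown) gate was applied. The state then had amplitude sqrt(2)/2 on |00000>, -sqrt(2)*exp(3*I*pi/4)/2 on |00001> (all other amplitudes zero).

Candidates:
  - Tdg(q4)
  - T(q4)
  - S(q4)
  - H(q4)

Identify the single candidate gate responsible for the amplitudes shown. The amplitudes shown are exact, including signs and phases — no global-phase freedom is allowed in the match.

The applied gate was Tdg(q4).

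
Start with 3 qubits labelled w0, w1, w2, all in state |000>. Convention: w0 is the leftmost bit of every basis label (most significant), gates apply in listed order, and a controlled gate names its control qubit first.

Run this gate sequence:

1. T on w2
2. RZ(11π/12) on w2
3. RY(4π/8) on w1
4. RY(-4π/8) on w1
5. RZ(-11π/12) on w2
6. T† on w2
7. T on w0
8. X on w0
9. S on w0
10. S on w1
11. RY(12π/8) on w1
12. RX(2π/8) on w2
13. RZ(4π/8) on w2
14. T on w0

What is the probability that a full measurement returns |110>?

A full measurement returns |110> with probability sqrt(2)/8 + 1/4. Key observation: gates 1-6 undo each other exactly, leaving only the rest of the circuit to track.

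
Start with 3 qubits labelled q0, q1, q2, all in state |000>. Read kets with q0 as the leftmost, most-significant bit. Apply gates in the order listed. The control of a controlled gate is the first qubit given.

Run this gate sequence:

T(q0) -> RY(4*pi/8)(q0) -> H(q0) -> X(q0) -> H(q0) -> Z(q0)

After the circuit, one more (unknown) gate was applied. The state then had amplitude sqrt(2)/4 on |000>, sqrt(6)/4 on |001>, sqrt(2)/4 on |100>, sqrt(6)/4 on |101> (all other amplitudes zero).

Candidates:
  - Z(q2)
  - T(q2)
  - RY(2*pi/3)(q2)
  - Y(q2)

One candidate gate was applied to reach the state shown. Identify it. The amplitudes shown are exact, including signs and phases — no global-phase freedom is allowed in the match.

It was RY(2*pi/3)(q2) that produced the state shown. Key observation: steps 3-6 multiply out to the identity, so the circuit reduces to the remaining gates.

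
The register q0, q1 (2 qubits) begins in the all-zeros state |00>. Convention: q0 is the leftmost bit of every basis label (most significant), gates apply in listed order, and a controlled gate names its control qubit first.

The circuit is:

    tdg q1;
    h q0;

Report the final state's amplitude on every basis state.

The final amplitudes are sqrt(2)/2 on |00>, 0 on |01>, sqrt(2)/2 on |10>, 0 on |11>.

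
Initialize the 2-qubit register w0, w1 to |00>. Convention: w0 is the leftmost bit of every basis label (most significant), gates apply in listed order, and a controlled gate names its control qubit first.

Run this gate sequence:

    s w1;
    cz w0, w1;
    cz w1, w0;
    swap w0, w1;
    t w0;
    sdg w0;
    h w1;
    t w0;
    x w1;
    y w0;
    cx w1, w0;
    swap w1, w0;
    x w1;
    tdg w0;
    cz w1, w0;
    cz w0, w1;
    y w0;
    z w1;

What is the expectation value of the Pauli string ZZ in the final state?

In the final state, ZZ has expectation -1.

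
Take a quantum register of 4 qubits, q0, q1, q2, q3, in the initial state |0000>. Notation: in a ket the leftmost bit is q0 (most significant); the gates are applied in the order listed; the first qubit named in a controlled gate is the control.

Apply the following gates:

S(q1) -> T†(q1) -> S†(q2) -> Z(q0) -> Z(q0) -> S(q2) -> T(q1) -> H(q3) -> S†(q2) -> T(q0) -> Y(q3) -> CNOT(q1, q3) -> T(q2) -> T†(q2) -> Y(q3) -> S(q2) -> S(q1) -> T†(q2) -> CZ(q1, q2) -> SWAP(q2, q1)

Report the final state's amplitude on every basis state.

The final amplitudes are sqrt(2)/2 on |0000>, sqrt(2)/2 on |0001>, and 0 on every other basis state. Key observation: the block from step 2 through step 7 cancels to the identity and can be dropped.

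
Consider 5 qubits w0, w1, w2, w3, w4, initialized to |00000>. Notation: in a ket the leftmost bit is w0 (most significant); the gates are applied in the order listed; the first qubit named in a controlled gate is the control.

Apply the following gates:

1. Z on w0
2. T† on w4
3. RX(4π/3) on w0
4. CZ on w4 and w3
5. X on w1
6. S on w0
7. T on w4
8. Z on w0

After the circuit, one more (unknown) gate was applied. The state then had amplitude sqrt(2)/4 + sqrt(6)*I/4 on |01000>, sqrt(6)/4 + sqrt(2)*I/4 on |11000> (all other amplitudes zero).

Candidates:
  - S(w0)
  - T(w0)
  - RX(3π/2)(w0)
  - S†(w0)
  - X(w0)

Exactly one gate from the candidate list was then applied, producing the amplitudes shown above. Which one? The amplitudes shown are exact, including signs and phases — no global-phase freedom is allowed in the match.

The applied gate was RX(3π/2)(w0).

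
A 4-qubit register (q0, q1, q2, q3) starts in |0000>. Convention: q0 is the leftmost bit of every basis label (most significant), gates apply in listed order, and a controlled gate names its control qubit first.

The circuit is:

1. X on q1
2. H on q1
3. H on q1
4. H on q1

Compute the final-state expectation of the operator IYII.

In the final state, IYII has expectation 0.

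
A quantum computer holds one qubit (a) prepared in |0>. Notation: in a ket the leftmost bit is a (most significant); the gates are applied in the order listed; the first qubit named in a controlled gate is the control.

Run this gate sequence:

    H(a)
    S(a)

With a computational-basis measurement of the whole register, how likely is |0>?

The probability of measuring |0> is 1/2.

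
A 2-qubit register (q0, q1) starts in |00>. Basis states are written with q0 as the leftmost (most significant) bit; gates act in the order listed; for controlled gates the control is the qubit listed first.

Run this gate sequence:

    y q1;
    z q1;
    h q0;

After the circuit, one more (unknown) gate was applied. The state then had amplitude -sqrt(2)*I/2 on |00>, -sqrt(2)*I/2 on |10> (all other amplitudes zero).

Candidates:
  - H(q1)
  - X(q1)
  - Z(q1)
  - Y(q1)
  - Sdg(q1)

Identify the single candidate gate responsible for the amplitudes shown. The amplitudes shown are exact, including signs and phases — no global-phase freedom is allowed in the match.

The applied gate was X(q1).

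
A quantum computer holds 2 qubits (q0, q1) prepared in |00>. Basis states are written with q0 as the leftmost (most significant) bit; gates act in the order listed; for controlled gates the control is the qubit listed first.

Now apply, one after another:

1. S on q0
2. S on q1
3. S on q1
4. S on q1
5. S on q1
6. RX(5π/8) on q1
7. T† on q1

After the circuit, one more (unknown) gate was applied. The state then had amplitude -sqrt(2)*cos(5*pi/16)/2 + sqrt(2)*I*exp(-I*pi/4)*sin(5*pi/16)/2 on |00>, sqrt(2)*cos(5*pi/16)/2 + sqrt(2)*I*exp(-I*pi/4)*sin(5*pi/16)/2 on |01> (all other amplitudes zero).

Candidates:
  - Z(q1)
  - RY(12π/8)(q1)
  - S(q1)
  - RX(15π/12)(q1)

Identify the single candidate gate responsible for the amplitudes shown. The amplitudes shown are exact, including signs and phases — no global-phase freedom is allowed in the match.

It was RY(12π/8)(q1) that produced the state shown.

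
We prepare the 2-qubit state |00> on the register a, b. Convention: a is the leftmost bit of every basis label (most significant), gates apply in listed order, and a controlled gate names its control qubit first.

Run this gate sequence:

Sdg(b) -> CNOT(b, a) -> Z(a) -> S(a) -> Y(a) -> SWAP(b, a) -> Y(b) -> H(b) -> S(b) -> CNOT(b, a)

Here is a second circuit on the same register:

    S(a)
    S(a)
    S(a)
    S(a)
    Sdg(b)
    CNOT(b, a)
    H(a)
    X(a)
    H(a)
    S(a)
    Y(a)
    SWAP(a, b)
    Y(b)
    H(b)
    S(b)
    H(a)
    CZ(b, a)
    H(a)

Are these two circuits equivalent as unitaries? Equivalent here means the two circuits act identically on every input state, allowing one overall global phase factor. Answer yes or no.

Yes, they are equivalent — the unitaries differ by at most a global phase.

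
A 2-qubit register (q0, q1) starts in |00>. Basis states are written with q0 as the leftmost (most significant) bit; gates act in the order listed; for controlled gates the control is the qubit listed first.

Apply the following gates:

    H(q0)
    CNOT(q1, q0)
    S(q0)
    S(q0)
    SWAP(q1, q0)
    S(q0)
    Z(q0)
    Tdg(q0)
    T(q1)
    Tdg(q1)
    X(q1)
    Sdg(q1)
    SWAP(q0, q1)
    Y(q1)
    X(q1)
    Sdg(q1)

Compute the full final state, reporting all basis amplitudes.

The resulting statevector has amplitude -sqrt(2)*I/2 on |00>, 0 on |01>, sqrt(2)/2 on |10>, 0 on |11>.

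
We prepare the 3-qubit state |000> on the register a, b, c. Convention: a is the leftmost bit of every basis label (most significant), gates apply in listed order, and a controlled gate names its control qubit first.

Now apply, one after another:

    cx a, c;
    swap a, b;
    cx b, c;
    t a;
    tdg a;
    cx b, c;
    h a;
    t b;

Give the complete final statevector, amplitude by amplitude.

The resulting statevector has amplitude sqrt(2)/2 on |000>, sqrt(2)/2 on |100>, and 0 on every other basis state.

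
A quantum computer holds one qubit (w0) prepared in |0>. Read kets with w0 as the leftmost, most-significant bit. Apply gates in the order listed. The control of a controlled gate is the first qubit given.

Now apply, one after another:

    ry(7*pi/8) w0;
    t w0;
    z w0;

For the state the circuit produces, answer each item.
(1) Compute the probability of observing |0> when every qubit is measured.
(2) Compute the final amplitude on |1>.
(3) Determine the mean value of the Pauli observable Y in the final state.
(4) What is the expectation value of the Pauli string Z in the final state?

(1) The probability of measuring |0> is cos(7*pi/16)**2.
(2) The final state's coefficient on |1> equals -exp(I*pi/4)*cos(pi/16).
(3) In the final state, Y has expectation -sqrt(4 - 2*sqrt(2))/4.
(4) In the final state, Z has expectation -sqrt(sqrt(2) + 2)/2.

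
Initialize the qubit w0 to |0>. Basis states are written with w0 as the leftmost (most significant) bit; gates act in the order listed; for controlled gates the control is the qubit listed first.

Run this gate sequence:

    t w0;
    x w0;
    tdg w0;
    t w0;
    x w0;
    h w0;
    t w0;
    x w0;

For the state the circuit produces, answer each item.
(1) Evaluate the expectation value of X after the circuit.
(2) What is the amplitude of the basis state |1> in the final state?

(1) The observable X averages to sqrt(2)/2. Key observation: gates 2-5 undo each other exactly, leaving only the rest of the circuit to track.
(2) The final state's coefficient on |1> equals sqrt(2)/2.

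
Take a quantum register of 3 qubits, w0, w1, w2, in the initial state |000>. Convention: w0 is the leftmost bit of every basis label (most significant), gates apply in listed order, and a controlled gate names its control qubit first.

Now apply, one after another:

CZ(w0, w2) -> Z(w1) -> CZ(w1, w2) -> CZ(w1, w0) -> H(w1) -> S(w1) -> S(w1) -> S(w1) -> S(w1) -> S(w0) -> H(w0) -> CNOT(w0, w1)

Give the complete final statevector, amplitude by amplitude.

The resulting statevector has amplitude 1/2 on |000>, 0 on |001>, 1/2 on |010>, 0 on |011>, 1/2 on |100>, 0 on |101>, 1/2 on |110>, 0 on |111>. Key observation: gates 6-9 undo each other exactly, leaving only the rest of the circuit to track.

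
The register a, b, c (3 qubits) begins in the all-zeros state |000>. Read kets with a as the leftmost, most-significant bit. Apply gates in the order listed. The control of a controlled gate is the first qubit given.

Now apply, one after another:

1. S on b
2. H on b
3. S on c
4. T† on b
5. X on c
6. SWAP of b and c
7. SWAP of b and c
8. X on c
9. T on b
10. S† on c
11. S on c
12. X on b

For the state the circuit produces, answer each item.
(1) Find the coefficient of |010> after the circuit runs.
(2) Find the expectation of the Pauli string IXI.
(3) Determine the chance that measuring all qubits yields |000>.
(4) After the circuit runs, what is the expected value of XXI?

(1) The amplitude on |010> is sqrt(2)/2. Key observation: the block from step 3 through step 10 cancels to the identity and can be dropped.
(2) The observable IXI averages to 1.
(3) A full measurement returns |000> with probability 1/2.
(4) In the final state, XXI has expectation 0.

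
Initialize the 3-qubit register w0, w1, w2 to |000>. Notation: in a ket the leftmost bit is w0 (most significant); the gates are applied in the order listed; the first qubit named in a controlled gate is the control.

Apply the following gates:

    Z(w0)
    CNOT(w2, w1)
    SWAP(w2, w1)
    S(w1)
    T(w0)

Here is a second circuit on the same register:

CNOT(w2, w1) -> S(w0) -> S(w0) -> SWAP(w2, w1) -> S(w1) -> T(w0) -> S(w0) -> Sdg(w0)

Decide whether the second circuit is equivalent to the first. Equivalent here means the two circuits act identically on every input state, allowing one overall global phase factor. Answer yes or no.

Yes: on every input state the two circuits agree up to one overall phase factor.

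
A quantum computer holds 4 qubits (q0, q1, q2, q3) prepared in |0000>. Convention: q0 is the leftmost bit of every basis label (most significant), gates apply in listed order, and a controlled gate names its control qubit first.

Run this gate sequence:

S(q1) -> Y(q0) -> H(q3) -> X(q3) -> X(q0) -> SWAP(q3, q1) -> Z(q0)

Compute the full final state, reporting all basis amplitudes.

After the circuit, the state carries amplitude sqrt(2)*I/2 on |0000>, sqrt(2)*I/2 on |0100>, and 0 on every other basis state.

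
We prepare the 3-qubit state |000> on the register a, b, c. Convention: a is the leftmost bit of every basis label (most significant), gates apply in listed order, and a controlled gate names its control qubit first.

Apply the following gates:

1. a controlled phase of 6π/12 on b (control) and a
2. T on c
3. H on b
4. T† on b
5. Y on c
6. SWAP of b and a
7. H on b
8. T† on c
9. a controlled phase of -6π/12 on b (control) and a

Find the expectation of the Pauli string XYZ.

The expectation value of XYZ is 0.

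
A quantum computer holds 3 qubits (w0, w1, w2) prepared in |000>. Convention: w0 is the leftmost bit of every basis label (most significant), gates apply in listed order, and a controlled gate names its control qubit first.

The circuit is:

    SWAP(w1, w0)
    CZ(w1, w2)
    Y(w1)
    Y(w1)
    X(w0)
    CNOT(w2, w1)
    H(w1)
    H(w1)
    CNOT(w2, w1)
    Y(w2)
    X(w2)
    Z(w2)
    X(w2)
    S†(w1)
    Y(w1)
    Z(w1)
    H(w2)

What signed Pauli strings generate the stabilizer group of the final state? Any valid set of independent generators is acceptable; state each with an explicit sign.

The stabilizer group can be generated by -IIX, -ZII, -IZI, among other valid generating sets. Key observation: steps 6-9 multiply out to the identity, so the circuit reduces to the remaining gates.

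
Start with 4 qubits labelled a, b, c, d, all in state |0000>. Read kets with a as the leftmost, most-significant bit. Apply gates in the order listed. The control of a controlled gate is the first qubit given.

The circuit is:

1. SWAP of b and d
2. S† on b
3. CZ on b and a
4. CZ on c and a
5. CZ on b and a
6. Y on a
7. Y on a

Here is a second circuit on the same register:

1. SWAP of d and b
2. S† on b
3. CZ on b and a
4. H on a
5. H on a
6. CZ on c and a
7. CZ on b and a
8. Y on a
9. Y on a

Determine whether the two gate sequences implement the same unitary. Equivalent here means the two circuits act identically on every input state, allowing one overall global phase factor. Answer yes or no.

Yes — the two circuits implement the same unitary up to a global phase.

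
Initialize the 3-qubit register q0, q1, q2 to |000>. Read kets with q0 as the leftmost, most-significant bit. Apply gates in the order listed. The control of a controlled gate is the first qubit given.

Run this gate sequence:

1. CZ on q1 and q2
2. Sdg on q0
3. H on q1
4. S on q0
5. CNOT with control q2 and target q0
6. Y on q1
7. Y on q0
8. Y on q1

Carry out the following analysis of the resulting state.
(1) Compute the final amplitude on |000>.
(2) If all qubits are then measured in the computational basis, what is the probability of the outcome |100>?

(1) |000> carries amplitude 0 in the final state.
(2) The probability of measuring |100> is 1/2.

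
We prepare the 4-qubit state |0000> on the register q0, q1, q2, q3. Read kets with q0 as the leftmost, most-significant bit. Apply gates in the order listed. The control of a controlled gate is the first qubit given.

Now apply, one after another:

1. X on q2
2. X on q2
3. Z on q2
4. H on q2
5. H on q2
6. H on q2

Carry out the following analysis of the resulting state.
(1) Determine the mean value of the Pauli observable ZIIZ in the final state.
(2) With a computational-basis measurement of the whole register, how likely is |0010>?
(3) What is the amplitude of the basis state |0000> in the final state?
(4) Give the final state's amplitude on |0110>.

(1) The expectation value of ZIIZ is 1.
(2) A full measurement returns |0010> with probability 1/2.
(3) The final state's coefficient on |0000> equals sqrt(2)/2.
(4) The final state's coefficient on |0110> equals 0.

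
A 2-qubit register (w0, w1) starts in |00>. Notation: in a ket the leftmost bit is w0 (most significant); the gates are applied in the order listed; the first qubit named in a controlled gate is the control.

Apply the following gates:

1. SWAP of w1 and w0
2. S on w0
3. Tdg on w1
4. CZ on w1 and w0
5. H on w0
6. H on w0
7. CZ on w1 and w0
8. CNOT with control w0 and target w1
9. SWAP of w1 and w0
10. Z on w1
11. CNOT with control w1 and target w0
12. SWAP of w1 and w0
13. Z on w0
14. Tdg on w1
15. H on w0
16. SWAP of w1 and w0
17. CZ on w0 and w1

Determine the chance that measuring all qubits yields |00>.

A full measurement returns |00> with probability 1/2.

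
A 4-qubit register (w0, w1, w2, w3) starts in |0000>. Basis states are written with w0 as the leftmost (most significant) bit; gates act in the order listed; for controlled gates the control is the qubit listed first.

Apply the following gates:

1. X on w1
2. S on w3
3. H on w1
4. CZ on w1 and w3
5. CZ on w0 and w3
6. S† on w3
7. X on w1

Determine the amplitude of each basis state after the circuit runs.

The final amplitudes are -sqrt(2)/2 on |0000>, sqrt(2)/2 on |0100>, and 0 on every other basis state.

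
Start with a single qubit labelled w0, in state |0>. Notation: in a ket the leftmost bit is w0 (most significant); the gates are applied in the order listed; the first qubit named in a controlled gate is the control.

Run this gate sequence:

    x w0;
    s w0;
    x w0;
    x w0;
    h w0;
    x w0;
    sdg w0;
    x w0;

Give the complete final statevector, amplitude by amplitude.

The resulting statevector has amplitude sqrt(2)/2 on |0>, -sqrt(2)*I/2 on |1>.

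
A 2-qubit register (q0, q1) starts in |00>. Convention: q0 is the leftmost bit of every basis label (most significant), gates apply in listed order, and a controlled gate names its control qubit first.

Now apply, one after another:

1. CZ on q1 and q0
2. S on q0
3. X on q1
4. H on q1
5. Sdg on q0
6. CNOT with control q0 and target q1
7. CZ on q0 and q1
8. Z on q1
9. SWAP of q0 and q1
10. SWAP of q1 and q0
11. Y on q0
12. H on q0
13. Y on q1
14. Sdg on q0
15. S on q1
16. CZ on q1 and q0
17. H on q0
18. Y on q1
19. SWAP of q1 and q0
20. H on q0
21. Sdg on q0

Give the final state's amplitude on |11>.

The final state's coefficient on |11> equals -1/2 + I/2.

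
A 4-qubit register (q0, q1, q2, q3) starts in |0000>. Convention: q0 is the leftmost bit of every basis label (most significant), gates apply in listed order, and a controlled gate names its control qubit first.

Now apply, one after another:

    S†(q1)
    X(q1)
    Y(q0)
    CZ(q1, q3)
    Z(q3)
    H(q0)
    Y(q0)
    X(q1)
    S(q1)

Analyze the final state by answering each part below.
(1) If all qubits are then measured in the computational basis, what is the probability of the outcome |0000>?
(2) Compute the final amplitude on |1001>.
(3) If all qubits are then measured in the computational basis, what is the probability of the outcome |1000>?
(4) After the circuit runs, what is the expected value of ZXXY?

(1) A full measurement returns |0000> with probability 1/2.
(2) The final state's coefficient on |1001> equals 0.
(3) Outcome |1000> occurs with probability 1/2.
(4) The observable ZXXY averages to 0.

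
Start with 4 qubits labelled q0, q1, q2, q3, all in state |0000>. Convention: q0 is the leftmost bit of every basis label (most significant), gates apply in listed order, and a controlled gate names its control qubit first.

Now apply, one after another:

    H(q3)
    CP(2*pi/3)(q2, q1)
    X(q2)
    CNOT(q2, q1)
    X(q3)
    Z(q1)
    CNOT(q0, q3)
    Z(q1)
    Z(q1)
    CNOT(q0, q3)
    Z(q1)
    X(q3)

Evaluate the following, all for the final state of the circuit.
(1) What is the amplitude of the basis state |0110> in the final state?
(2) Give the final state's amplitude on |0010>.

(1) The final state's coefficient on |0110> equals sqrt(2)/2.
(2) |0010> carries amplitude 0 in the final state.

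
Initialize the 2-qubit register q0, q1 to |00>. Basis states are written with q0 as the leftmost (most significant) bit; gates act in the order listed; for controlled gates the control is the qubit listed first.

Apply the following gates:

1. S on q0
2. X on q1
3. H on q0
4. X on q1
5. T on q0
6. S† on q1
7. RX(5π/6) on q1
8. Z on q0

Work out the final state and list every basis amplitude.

The resulting statevector has amplitude -1/4 + sqrt(3)/4 on |00>, I*(-sqrt(3) - 1)/4 on |01>, -sqrt(3)*exp(I*pi/4)/4 + exp(I*pi/4)/4 on |10>, (1 + sqrt(3))*exp(3*I*pi/4)/4 on |11>.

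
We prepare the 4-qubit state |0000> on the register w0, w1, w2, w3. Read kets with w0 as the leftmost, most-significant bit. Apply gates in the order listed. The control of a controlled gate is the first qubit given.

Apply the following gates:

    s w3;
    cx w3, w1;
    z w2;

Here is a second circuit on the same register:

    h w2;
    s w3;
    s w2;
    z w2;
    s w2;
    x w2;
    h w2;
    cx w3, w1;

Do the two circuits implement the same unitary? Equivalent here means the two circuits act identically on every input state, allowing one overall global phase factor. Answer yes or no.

Yes: on every input state the two circuits agree up to one overall phase factor.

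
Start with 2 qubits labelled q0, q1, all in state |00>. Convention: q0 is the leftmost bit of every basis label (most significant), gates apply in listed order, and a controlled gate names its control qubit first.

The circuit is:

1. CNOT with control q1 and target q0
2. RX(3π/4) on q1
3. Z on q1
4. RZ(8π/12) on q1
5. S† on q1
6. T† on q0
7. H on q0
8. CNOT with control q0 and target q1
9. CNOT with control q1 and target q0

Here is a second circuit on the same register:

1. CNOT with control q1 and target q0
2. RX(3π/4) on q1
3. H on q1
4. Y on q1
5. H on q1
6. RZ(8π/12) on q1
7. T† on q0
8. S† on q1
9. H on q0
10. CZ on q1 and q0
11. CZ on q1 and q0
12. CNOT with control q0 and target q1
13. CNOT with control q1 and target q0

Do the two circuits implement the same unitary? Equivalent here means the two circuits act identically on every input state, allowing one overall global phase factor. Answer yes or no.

No: there is an input state on which the two circuits produce genuinely different outputs (not merely differing by a phase).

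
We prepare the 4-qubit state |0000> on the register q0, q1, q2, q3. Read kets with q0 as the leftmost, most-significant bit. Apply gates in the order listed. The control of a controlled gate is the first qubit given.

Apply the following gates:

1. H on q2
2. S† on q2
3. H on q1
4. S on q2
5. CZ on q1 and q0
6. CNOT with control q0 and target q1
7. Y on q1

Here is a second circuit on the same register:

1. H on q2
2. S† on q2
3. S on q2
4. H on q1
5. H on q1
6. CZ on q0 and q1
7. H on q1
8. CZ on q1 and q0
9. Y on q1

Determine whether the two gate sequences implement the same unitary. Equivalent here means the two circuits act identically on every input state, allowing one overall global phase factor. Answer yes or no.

No: there is an input state on which the two circuits produce genuinely different outputs (not merely differing by a phase).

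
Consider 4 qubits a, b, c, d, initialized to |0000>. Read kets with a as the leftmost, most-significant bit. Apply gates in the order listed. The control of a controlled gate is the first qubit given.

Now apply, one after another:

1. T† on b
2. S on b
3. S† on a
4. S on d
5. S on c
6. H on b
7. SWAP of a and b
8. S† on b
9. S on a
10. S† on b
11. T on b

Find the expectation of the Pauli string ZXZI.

In the final state, ZXZI has expectation 0.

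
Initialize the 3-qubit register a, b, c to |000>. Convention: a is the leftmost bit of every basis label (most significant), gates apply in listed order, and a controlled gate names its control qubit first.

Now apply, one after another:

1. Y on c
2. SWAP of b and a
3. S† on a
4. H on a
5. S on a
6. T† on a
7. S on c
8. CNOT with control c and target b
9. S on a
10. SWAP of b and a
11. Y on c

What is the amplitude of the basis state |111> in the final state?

|111> carries amplitude 0 in the final state.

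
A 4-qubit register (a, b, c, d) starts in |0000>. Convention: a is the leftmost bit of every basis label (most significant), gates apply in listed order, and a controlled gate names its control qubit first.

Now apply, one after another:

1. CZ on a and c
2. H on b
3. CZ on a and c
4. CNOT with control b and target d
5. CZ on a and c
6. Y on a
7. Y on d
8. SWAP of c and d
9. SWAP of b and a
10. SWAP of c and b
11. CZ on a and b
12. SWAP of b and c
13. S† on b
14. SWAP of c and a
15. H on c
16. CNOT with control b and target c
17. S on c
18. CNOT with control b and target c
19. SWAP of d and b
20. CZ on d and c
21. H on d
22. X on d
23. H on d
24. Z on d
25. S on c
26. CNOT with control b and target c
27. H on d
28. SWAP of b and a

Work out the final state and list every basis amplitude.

The resulting statevector has amplitude sqrt(2)/4 on |0000>, -sqrt(2)/4 on |0001>, sqrt(2)/4 on |0010>, -sqrt(2)/4 on |0011>, -sqrt(2)/4 on |0100>, sqrt(2)/4 on |0101>, sqrt(2)/4 on |0110>, -sqrt(2)/4 on |0111>, 0 on |1000>, 0 on |1001>, 0 on |1010>, 0 on |1011>, 0 on |1100>, 0 on |1101>, 0 on |1110>, 0 on |1111>.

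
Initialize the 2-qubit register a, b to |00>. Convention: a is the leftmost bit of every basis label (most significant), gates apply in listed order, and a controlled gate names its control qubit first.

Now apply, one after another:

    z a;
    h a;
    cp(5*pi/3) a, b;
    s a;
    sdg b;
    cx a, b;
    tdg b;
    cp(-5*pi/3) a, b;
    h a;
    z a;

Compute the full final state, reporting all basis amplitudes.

The resulting statevector has amplitude 1/2 on |00>, exp(7*I*pi/12)/2 on |01>, -1/2 on |10>, exp(7*I*pi/12)/2 on |11>.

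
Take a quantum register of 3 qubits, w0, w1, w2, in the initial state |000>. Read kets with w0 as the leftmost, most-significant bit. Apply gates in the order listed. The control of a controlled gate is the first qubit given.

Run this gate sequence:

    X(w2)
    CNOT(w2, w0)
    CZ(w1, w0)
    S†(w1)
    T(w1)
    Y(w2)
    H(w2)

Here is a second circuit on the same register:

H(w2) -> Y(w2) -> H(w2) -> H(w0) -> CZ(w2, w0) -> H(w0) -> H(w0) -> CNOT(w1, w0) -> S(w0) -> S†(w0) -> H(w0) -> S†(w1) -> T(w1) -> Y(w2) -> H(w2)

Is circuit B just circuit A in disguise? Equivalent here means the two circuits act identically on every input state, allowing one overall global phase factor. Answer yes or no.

No — the two circuits implement different unitaries, even allowing a global phase.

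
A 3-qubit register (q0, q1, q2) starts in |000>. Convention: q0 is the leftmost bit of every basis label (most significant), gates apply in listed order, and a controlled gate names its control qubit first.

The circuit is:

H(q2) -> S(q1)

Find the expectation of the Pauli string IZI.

The expectation value of IZI is 1.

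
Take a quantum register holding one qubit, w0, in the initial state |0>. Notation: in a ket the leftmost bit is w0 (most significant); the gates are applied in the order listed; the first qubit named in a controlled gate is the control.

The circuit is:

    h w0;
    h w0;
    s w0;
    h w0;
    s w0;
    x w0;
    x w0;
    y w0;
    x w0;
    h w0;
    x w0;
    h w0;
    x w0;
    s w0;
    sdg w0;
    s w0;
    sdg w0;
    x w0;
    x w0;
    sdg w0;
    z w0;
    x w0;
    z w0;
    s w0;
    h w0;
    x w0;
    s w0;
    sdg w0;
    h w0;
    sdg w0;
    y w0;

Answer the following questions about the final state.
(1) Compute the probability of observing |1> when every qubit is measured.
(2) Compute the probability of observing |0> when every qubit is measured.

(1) The probability of measuring |1> is 1/2. Key observation: the block from step 13 through step 18 cancels to the identity and can be dropped.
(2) The probability of measuring |0> is 1/2.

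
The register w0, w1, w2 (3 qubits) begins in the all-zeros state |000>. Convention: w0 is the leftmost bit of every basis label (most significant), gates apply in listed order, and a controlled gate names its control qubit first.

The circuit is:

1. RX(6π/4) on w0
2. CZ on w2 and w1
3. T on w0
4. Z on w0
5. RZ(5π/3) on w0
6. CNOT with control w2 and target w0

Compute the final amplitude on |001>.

|001> carries amplitude 0 in the final state.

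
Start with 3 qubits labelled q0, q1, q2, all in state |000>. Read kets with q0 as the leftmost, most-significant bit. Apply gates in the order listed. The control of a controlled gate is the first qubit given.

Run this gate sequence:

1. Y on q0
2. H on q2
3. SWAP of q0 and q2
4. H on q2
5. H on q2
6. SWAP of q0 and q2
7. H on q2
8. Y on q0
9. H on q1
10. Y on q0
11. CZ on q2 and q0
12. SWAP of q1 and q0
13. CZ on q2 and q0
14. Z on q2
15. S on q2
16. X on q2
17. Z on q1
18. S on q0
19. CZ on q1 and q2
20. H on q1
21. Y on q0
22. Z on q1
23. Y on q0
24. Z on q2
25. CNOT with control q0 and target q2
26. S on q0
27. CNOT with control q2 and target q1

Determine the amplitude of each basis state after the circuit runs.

After the circuit, the state carries amplitude 0 on |000>, -I/2 on |001>, 0 on |010>, -I/2 on |011>, I/2 on |100>, 0 on |101>, I/2 on |110>, 0 on |111>.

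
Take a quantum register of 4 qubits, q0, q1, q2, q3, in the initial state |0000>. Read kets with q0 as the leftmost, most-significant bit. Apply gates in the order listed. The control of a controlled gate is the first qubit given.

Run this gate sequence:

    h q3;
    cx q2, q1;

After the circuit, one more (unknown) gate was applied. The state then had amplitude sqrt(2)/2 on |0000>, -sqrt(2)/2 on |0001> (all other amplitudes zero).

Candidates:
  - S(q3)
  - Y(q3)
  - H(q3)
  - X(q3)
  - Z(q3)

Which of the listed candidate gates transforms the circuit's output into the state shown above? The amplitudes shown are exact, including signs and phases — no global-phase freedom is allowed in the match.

It was Z(q3) that produced the state shown.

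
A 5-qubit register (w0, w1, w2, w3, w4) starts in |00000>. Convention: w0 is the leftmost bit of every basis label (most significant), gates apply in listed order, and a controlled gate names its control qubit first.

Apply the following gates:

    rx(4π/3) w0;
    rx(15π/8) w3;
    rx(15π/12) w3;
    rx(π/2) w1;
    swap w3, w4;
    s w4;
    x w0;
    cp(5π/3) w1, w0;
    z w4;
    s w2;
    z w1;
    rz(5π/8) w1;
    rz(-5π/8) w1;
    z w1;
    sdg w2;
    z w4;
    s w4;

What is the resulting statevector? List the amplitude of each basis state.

The resulting statevector has amplitude -sqrt(6)*I*sqrt(1/2 - sqrt(2)/4)*cos(pi/16)/4 + sqrt(6)*I*sqrt(sqrt(2)/4 + 1/2)*sin(pi/16)/4 on |00000>, -sqrt(6)*sqrt(sqrt(2)/4 + 1/2)*cos(pi/16)/4 - sqrt(6)*sqrt(1/2 - sqrt(2)/4)*sin(pi/16)/4 on |00001>, -sqrt(6)*sqrt(1/2 - sqrt(2)/4)*cos(pi/16)/4 + sqrt(6)*sqrt(sqrt(2)/4 + 1/2)*sin(pi/16)/4 on |01000>, sqrt(6)*I*sqrt(1/2 - sqrt(2)/4)*sin(pi/16)/4 + sqrt(6)*I*sqrt(sqrt(2)/4 + 1/2)*cos(pi/16)/4 on |01001>, -sqrt(2)*sqrt(1/2 - sqrt(2)/4)*cos(pi/16)/4 + sqrt(2)*sqrt(sqrt(2)/4 + 1/2)*sin(pi/16)/4 on |10000>, sqrt(2)*I*sqrt(1/2 - sqrt(2)/4)*sin(pi/16)/4 + sqrt(2)*I*sqrt(sqrt(2)/4 + 1/2)*cos(pi/16)/4 on |10001>, -sqrt(2)*I*sqrt(sqrt(2)/4 + 1/2)*exp(-I*pi/3)*sin(pi/16)/4 + sqrt(2)*I*sqrt(1/2 - sqrt(2)/4)*exp(-I*pi/3)*cos(pi/16)/4 on |11000>, sqrt(2)*sqrt(sqrt(2)/4 + 1/2)*exp(-I*pi/3)*cos(pi/16)/4 + sqrt(2)*sqrt(1/2 - sqrt(2)/4)*exp(-I*pi/3)*sin(pi/16)/4 on |11001>, and 0 on every other basis state. Key observation: steps 9-16 multiply out to the identity, so the circuit reduces to the remaining gates.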